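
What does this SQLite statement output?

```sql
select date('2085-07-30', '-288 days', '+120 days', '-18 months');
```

Applying '-288 days' to 2085-07-30: counting 288 days back gives 2084-10-15.
Applying '+120 days' to 2084-10-15: counting 120 days forward gives 2085-02-12.
Adding -18 months to 2085-02-12 gives 2083-08-12.

2083-08-12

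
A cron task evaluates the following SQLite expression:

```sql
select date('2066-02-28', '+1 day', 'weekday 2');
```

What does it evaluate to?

2066-03-02

February 2066 has 28 days; 0 remain after the 28th, so 1 days reach 2066-03-01.
`weekday 2` advances to the next Tuesday; 2066-03-01 is a Monday, so it moves forward to 2066-03-02.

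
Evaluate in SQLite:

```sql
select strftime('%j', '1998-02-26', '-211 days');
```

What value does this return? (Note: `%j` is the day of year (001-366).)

First apply '-211 days': 1998-02-26 → 1997-07-30.
Day-of-year for 1997-07-30: days since 1997-01-01 inclusive = 211, zero-padded to 211.

211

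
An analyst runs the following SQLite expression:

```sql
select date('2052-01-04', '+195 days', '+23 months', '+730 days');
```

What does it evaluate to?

2056-06-16

Applying '+195 days' to 2052-01-04: counting 195 days forward gives 2052-07-17.
Adding +23 months to 2052-07-17 gives 2054-06-17.
Applying '+730 days' to 2054-06-17: counting 730 days forward gives 2056-06-16.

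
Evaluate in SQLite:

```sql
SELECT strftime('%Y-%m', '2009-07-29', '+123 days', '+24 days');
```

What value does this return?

First apply '+123 days', '+24 days': 2009-07-29 → 2009-12-23.
`%Y-%m` extracts the year-month: 2009-12.

2009-12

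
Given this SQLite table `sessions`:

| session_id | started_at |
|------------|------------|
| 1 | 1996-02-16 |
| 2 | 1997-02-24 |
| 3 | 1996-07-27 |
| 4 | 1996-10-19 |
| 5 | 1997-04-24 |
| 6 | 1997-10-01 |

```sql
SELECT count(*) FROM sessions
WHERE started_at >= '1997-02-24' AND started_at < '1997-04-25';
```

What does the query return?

Rows in [1997-02-24, 1997-04-25): 1997-02-24, 1997-04-24 → 2 rows.

2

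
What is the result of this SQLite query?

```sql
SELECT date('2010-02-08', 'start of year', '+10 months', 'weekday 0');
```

2010-11-07

`start of year` rewinds 2010-02-08 to 2010-01-01.
Adding +10 months to 2010-01-01 gives 2010-11-01.
`weekday 0` advances to the next Sunday; 2010-11-01 is a Monday, so it moves forward to 2010-11-07.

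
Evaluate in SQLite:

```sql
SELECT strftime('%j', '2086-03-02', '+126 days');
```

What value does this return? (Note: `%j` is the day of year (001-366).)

First apply '+126 days': 2086-03-02 → 2086-07-06.
Day-of-year for 2086-07-06: days since 2086-01-01 inclusive = 187, zero-padded to 187.

187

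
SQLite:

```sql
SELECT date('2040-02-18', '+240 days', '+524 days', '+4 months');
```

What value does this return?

2042-07-23

Applying '+240 days' to 2040-02-18: counting 240 days forward gives 2040-10-15.
Applying '+524 days' to 2040-10-15: counting 524 days forward gives 2042-03-23.
Adding +4 months to 2042-03-23 gives 2042-07-23.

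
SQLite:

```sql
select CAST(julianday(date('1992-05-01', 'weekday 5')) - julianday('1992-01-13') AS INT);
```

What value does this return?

`weekday 5` advances to the next Friday; 1992-05-01 is already a Friday, so it stays at 1992-05-01.
18 days remain in January 1992 after the 13th (31 − 13).
February 1992: 29 days (leap year).
March 1992: 31 days.
April 1992: 30 days.
Then 1 day into May 1992.
Total: 18 + 29 + 31 + 30 + 1 = 109.

109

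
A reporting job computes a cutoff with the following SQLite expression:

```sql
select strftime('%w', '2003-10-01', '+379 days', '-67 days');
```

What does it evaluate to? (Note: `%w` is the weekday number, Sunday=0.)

First apply '+379 days', '-67 days': 2003-10-01 → 2004-08-08.
2004-08-08 is a Sunday; with Sunday=0 that is 0.

0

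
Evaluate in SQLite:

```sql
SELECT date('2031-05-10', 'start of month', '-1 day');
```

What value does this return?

2031-04-30

`start of month` rewinds 2031-05-10 to 2031-05-01.
Going back 1 day from 2031-05-01 reaches 2031-04-30 (last day of April, 30 days).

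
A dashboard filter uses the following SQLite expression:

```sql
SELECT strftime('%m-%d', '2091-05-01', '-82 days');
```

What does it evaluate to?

02-08

First apply '-82 days': 2091-05-01 → 2091-02-08.
`%m-%d` extracts the month-day: 02-08.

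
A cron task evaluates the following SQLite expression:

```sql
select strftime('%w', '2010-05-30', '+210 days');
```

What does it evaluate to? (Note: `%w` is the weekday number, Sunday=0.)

0

First apply '+210 days': 2010-05-30 → 2010-12-26.
2010-12-26 is a Sunday; with Sunday=0 that is 0.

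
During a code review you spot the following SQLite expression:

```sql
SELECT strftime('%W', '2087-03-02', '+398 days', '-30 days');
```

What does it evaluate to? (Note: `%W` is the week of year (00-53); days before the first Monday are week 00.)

09

First apply '+398 days', '-30 days': 2087-03-02 → 2088-03-04.
2088-03-04 is a Thursday. SQLite's %W counts Mondays since the year started; the result is 09.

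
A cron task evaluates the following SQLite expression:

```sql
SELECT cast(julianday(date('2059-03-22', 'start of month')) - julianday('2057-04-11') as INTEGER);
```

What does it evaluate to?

689

`start of month` rewinds 2059-03-22 to 2059-03-01.
19 days remain in April 2057 after the 11th (30 − 11).
Full months from May 2057 through February 2059 contribute their day counts.
Then 1 day into March 2059.
Total: 19 + 31 + 30 + 31 + 31 + 30 + 31 + 30 + 31 + 31 + 28 + 31 + 30 + 31 + 30 + 31 + 31 + 30 + 31 + 30 + 31 + 31 + 28 + 1 = 689.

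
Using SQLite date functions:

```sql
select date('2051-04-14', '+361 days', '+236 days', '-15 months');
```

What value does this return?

2051-09-01

Applying '+361 days' to 2051-04-14: counting 361 days forward gives 2052-04-09.
Applying '+236 days' to 2052-04-09: counting 236 days forward gives 2052-12-01.
Adding -15 months to 2052-12-01 gives 2051-09-01.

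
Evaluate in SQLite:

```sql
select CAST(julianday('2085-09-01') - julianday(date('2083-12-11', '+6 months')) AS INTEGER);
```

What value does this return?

447

Adding +6 months to 2083-12-11 gives 2084-06-11.
19 days remain in June 2084 after the 11th (30 − 11).
Full months from July 2084 through August 2085 contribute their day counts.
Then 1 day into September 2085.
Total: 19 + 31 + 31 + 30 + 31 + 30 + 31 + 31 + 28 + 31 + 30 + 31 + 30 + 31 + 31 + 1 = 447.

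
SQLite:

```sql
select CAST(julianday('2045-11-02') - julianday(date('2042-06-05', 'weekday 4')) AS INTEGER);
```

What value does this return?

1246

`weekday 4` advances to the next Thursday; 2042-06-05 is already a Thursday, so it stays at 2042-06-05.
25 days remain in June 2042 after the 5th (30 − 5).
Full months from July 2042 through October 2045 contribute their day counts.
Then 2 days into November 2045.
Total: 25 + 31 + 31 + 30 + 31 + 30 + 31 + 31 + 28 + 31 + 30 + 31 + 30 + 31 + 31 + 30 + 31 + 30 + 31 + 31 + 29 + 31 + 30 + 31 + 30 + 31 + 31 + 30 + 31 + 30 + 31 + 31 + 28 + 31 + 30 + 31 + 30 + 31 + 31 + 30 + 31 + 2 = 1246.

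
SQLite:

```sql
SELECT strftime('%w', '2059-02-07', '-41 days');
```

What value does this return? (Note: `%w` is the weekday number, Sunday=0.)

6

First apply '-41 days': 2059-02-07 → 2058-12-28.
2058-12-28 is a Saturday; with Sunday=0 that is 6.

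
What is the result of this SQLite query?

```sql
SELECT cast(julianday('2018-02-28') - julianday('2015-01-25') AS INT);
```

1130

6 days remain in January 2015 after the 25th (31 − 25).
Full months from February 2015 through January 2018 contribute their day counts.
Then 28 days into February 2018.
Total: 6 + 28 + 31 + 30 + 31 + 30 + 31 + 31 + 30 + 31 + 30 + 31 + 31 + 29 + 31 + 30 + 31 + 30 + 31 + 31 + 30 + 31 + 30 + 31 + 31 + 28 + 31 + 30 + 31 + 30 + 31 + 31 + 30 + 31 + 30 + 31 + 31 + 28 = 1130.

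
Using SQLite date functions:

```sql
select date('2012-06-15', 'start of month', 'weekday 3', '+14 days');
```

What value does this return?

2012-06-20

`start of month` rewinds 2012-06-15 to 2012-06-01.
`weekday 3` advances to the next Wednesday; 2012-06-01 is a Friday, so it moves forward to 2012-06-06.
Advancing 14 more days within June lands on 2012-06-20.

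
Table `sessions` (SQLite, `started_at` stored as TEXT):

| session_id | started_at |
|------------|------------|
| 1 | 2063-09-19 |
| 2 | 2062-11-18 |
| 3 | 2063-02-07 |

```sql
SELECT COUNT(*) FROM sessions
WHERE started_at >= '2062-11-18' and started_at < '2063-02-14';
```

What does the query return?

2

Rows in [2062-11-18, 2063-02-14): 2062-11-18, 2063-02-07 → 2 rows.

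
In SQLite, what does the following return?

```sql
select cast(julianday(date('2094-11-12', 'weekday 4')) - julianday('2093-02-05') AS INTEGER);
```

`weekday 4` advances to the next Thursday; 2094-11-12 is a Friday, so it moves forward to 2094-11-18.
23 days remain in February 2093 after the 5th (28 − 5).
Full months from March 2093 through October 2094 contribute their day counts.
Then 18 days into November 2094.
Total: 23 + 31 + 30 + 31 + 30 + 31 + 31 + 30 + 31 + 30 + 31 + 31 + 28 + 31 + 30 + 31 + 30 + 31 + 31 + 30 + 31 + 18 = 651.

651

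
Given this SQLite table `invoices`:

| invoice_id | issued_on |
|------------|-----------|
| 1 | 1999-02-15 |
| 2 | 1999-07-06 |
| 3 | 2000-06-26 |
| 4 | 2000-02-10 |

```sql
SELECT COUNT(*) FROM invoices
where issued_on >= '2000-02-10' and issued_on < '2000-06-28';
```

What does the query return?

Rows in [2000-02-10, 2000-06-28): 2000-06-26, 2000-02-10 → 2 rows.

2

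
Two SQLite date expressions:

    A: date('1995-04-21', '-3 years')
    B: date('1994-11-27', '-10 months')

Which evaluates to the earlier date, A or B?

A = 1992-04-21.
B = 1994-01-27.
A is earlier.

A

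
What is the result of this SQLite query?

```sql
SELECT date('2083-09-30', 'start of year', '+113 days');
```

`start of year` rewinds 2083-09-30 to 2083-01-01.
Applying '+113 days' to 2083-01-01: counting 113 days forward gives 2083-04-24.

2083-04-24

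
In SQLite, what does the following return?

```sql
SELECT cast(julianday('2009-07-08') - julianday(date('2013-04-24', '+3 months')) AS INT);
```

-1477

Adding +3 months to 2013-04-24 gives 2013-07-24.
23 days remain in July 2009 after the 8th (31 − 8).
Full months from August 2009 through June 2013 contribute their day counts.
Then 24 days into July 2013.
Total: 23 + 31 + 30 + 31 + 30 + 31 + 31 + 28 + 31 + 30 + 31 + 30 + 31 + 31 + 30 + 31 + 30 + 31 + 31 + 28 + 31 + 30 + 31 + 30 + 31 + 31 + 30 + 31 + 30 + 31 + 31 + 29 + 31 + 30 + 31 + 30 + 31 + 31 + 30 + 31 + 30 + 31 + 31 + 28 + 31 + 30 + 31 + 30 + 24 = 1477.
The subtraction is earlier − later, so the result is −1477 → -1477.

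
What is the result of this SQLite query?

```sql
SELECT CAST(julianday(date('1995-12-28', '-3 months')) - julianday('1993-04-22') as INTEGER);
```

889

Adding -3 months to 1995-12-28 gives 1995-09-28.
8 days remain in April 1993 after the 22nd (30 − 22).
Full months from May 1993 through August 1995 contribute their day counts.
Then 28 days into September 1995.
Total: 8 + 31 + 30 + 31 + 31 + 30 + 31 + 30 + 31 + 31 + 28 + 31 + 30 + 31 + 30 + 31 + 31 + 30 + 31 + 30 + 31 + 31 + 28 + 31 + 30 + 31 + 30 + 31 + 31 + 28 = 889.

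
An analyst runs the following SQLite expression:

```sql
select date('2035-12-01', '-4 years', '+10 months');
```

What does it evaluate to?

2032-10-01

Adding -4 years to 2035-12-01 gives 2031-12-01.
Adding +10 months to 2031-12-01 gives 2032-10-01.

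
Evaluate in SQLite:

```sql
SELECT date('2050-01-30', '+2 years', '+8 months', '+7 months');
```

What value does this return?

2053-04-30

Adding +2 years to 2050-01-30 gives 2052-01-30.
Adding +8 months to 2052-01-30 gives 2052-09-30.
Adding +7 months to 2052-09-30 gives 2053-04-30.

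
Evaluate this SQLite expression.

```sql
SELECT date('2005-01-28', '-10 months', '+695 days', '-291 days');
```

Adding -10 months to 2005-01-28 gives 2004-03-28.
Applying '+695 days' to 2004-03-28: counting 695 days forward gives 2006-02-21.
Applying '-291 days' to 2006-02-21: counting 291 days back gives 2005-05-06.

2005-05-06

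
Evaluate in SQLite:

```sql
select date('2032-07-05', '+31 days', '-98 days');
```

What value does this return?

July 2032 has 31 days; 26 remain after the 5th, so 27 days reach 2032-08-01.
Advancing 4 more days within August lands on 2032-08-05.
Applying '-98 days' to 2032-08-05: counting 98 days back gives 2032-04-29.

2032-04-29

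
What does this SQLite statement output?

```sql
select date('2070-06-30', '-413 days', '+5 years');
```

Applying '-413 days' to 2070-06-30: counting 413 days back gives 2069-05-13.
Adding +5 years to 2069-05-13 gives 2074-05-13.

2074-05-13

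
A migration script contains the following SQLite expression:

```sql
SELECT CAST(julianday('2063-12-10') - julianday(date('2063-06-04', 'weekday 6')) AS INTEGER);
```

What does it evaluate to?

184

`weekday 6` advances to the next Saturday; 2063-06-04 is a Monday, so it moves forward to 2063-06-09.
21 days remain in June 2063 after the 9th (30 − 9).
July 2063: 31 days.
August 2063: 31 days.
September 2063: 30 days.
October 2063: 31 days.
November 2063: 30 days.
Then 10 days into December 2063.
Total: 21 + 31 + 31 + 30 + 31 + 30 + 10 = 184.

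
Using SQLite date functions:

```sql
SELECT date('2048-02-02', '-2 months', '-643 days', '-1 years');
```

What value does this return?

2045-02-27

Adding -2 months to 2048-02-02 gives 2047-12-02.
Applying '-643 days' to 2047-12-02: counting 643 days back gives 2046-02-27.
Adding -1 year to 2046-02-27 gives 2045-02-27.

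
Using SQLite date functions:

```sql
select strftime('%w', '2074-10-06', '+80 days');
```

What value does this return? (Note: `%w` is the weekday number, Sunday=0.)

First apply '+80 days': 2074-10-06 → 2074-12-25.
2074-12-25 is a Tuesday; with Sunday=0 that is 2.

2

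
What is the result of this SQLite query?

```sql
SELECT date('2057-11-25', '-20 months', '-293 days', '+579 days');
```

Adding -20 months to 2057-11-25 gives 2056-03-25.
Applying '-293 days' to 2056-03-25: counting 293 days back gives 2055-06-06.
Applying '+579 days' to 2055-06-06: counting 579 days forward gives 2057-01-05.

2057-01-05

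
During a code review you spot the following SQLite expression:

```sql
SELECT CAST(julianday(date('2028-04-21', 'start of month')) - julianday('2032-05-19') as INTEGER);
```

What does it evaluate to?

-1509

`start of month` rewinds 2028-04-21 to 2028-04-01.
29 days remain in April 2028 after the 1st (30 − 1).
Full months from May 2028 through April 2032 contribute their day counts.
Then 19 days into May 2032.
Total: 29 + 31 + 30 + 31 + 31 + 30 + 31 + 30 + 31 + 31 + 28 + 31 + 30 + 31 + 30 + 31 + 31 + 30 + 31 + 30 + 31 + 31 + 28 + 31 + 30 + 31 + 30 + 31 + 31 + 30 + 31 + 30 + 31 + 31 + 28 + 31 + 30 + 31 + 30 + 31 + 31 + 30 + 31 + 30 + 31 + 31 + 29 + 31 + 30 + 19 = 1509.
The subtraction is earlier − later, so the result is −1509 → -1509.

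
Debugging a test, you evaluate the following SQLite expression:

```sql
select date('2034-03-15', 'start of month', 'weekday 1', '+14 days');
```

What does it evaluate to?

`start of month` rewinds 2034-03-15 to 2034-03-01.
`weekday 1` advances to the next Monday; 2034-03-01 is a Wednesday, so it moves forward to 2034-03-06.
Advancing 14 more days within March lands on 2034-03-20.

2034-03-20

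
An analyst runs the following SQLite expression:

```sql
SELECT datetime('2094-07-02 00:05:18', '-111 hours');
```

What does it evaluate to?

-111 hours from 2094-07-02 00:05:18 is 2094-06-27 09:05:18 (crosses midnight).

2094-06-27 09:05:18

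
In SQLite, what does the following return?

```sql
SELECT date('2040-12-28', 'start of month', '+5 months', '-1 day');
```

`start of month` rewinds 2040-12-28 to 2040-12-01.
Adding +5 months to 2040-12-01 gives 2041-05-01.
Going back 1 day from 2041-05-01 reaches 2041-04-30 (last day of April, 30 days).

2041-04-30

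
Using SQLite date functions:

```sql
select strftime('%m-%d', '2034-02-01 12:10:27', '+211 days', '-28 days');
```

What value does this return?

First apply '+211 days', '-28 days': 2034-02-01 12:10:27 → 2034-08-03 12:10:27.
`%m-%d` extracts the month-day: 08-03.

08-03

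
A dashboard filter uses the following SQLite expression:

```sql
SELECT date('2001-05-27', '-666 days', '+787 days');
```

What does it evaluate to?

Applying '-666 days' to 2001-05-27: counting 666 days back gives 1999-07-31.
Applying '+787 days' to 1999-07-31: counting 787 days forward gives 2001-09-25.

2001-09-25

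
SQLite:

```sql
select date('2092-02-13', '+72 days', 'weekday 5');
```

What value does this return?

2092-04-25

Applying '+72 days' to 2092-02-13: counting 72 days forward gives 2092-04-25.
`weekday 5` advances to the next Friday; 2092-04-25 is already a Friday, so it stays at 2092-04-25.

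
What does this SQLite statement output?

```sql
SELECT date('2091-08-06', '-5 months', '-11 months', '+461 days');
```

Adding -5 months to 2091-08-06 gives 2091-03-06.
Adding -11 months to 2091-03-06 gives 2090-04-06.
Applying '+461 days' to 2090-04-06: counting 461 days forward gives 2091-07-11.

2091-07-11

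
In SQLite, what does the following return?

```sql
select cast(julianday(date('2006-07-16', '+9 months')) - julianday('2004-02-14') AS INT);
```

Adding +9 months to 2006-07-16 gives 2007-04-16.
15 days remain in February 2004 after the 14th (29 − 14).
Full months from March 2004 through March 2007 contribute their day counts.
Then 16 days into April 2007.
Total: 15 + 31 + 30 + 31 + 30 + 31 + 31 + 30 + 31 + 30 + 31 + 31 + 28 + 31 + 30 + 31 + 30 + 31 + 31 + 30 + 31 + 30 + 31 + 31 + 28 + 31 + 30 + 31 + 30 + 31 + 31 + 30 + 31 + 30 + 31 + 31 + 28 + 31 + 16 = 1157.

1157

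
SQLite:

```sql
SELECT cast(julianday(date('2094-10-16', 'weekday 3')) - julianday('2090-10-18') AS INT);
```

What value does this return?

1463

`weekday 3` advances to the next Wednesday; 2094-10-16 is a Saturday, so it moves forward to 2094-10-20.
13 days remain in October 2090 after the 18th (31 − 18).
Full months from November 2090 through September 2094 contribute their day counts.
Then 20 days into October 2094.
Total: 13 + 30 + 31 + 31 + 28 + 31 + 30 + 31 + 30 + 31 + 31 + 30 + 31 + 30 + 31 + 31 + 29 + 31 + 30 + 31 + 30 + 31 + 31 + 30 + 31 + 30 + 31 + 31 + 28 + 31 + 30 + 31 + 30 + 31 + 31 + 30 + 31 + 30 + 31 + 31 + 28 + 31 + 30 + 31 + 30 + 31 + 31 + 30 + 20 = 1463.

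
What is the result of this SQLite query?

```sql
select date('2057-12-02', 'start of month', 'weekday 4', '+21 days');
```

2057-12-27

`start of month` rewinds 2057-12-02 to 2057-12-01.
`weekday 4` advances to the next Thursday; 2057-12-01 is a Saturday, so it moves forward to 2057-12-06.
Advancing 21 more days within December lands on 2057-12-27.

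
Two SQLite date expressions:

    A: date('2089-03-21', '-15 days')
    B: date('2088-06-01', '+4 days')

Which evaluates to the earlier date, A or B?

A = 2089-03-06.
B = 2088-06-05.
B is earlier.

B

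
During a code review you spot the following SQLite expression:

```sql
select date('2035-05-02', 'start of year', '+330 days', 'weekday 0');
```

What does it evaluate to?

`start of year` rewinds 2035-05-02 to 2035-01-01.
Applying '+330 days' to 2035-01-01: counting 330 days forward gives 2035-11-27.
`weekday 0` advances to the next Sunday; 2035-11-27 is a Tuesday, so it moves forward to 2035-12-02.

2035-12-02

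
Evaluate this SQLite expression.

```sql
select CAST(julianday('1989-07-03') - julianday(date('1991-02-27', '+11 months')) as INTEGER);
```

-938

Adding +11 months to 1991-02-27 gives 1992-01-27.
28 days remain in July 1989 after the 3rd (31 − 3).
Full months from August 1989 through December 1991 contribute their day counts.
Then 27 days into January 1992.
Total: 28 + 31 + 30 + 31 + 30 + 31 + 31 + 28 + 31 + 30 + 31 + 30 + 31 + 31 + 30 + 31 + 30 + 31 + 31 + 28 + 31 + 30 + 31 + 30 + 31 + 31 + 30 + 31 + 30 + 31 + 27 = 938.
The subtraction is earlier − later, so the result is −938 → -938.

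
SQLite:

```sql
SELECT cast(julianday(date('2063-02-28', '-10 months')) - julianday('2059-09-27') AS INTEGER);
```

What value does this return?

944

Adding -10 months to 2063-02-28 gives 2062-04-28.
3 days remain in September 2059 after the 27th (30 − 27).
Full months from October 2059 through March 2062 contribute their day counts.
Then 28 days into April 2062.
Total: 3 + 31 + 30 + 31 + 31 + 29 + 31 + 30 + 31 + 30 + 31 + 31 + 30 + 31 + 30 + 31 + 31 + 28 + 31 + 30 + 31 + 30 + 31 + 31 + 30 + 31 + 30 + 31 + 31 + 28 + 31 + 28 = 944.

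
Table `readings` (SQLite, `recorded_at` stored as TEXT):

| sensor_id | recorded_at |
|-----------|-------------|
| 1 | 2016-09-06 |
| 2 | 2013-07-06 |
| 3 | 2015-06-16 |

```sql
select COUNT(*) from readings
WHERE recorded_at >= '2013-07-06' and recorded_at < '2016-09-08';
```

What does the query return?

Rows in [2013-07-06, 2016-09-08): 2016-09-06, 2013-07-06, 2015-06-16 → 3 rows.

3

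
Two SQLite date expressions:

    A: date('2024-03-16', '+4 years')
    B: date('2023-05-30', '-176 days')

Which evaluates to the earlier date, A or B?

B

A = 2028-03-16.
B = 2022-12-05.
B is earlier.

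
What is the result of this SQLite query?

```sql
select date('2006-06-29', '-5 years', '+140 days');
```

2001-11-16

Adding -5 years to 2006-06-29 gives 2001-06-29.
Applying '+140 days' to 2001-06-29: counting 140 days forward gives 2001-11-16.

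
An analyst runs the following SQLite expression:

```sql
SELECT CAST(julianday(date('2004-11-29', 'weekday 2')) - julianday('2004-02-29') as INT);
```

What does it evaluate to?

`weekday 2` advances to the next Tuesday; 2004-11-29 is a Monday, so it moves forward to 2004-11-30.
0 days remain in February 2004 after the 29th (29 − 29).
Full months from March 2004 through October 2004 contribute their day counts.
Then 30 days into November 2004.
Total: 0 + 31 + 30 + 31 + 30 + 31 + 31 + 30 + 31 + 30 = 275.

275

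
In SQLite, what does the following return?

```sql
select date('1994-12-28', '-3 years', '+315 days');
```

1992-11-07

Adding -3 years to 1994-12-28 gives 1991-12-28.
Applying '+315 days' to 1991-12-28: counting 315 days forward gives 1992-11-07.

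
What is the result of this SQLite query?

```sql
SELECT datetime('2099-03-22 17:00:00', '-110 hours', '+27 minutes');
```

-110 hours from 2099-03-22 17:00:00 is 2099-03-18 03:00:00 (crosses midnight).
+27 minutes from 2099-03-18 03:00:00 is 2099-03-18 03:27:00.

2099-03-18 03:27:00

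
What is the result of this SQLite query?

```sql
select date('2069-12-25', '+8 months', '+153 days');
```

2071-01-25

Adding +8 months to 2069-12-25 gives 2070-08-25.
Applying '+153 days' to 2070-08-25: counting 153 days forward gives 2071-01-25.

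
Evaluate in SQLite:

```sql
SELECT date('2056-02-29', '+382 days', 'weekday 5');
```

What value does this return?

2057-03-23

Applying '+382 days' to 2056-02-29: counting 382 days forward gives 2057-03-17.
`weekday 5` advances to the next Friday; 2057-03-17 is a Saturday, so it moves forward to 2057-03-23.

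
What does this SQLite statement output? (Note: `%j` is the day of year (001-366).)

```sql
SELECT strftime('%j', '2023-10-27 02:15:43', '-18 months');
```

First apply '-18 months': 2023-10-27 02:15:43 → 2022-04-27 02:15:43.
Day-of-year for 2022-04-27: days since 2022-01-01 inclusive = 117, zero-padded to 117.

117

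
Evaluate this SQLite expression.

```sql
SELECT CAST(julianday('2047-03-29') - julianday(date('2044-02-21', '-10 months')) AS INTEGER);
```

Adding -10 months to 2044-02-21 gives 2043-04-21.
9 days remain in April 2043 after the 21st (30 − 21).
Full months from May 2043 through February 2047 contribute their day counts.
Then 29 days into March 2047.
Total: 9 + 31 + 30 + 31 + 31 + 30 + 31 + 30 + 31 + 31 + 29 + 31 + 30 + 31 + 30 + 31 + 31 + 30 + 31 + 30 + 31 + 31 + 28 + 31 + 30 + 31 + 30 + 31 + 31 + 30 + 31 + 30 + 31 + 31 + 28 + 31 + 30 + 31 + 30 + 31 + 31 + 30 + 31 + 30 + 31 + 31 + 28 + 29 = 1438.

1438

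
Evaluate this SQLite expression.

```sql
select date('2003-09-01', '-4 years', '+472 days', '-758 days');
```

Adding -4 years to 2003-09-01 gives 1999-09-01.
Applying '+472 days' to 1999-09-01: counting 472 days forward gives 2000-12-16.
Applying '-758 days' to 2000-12-16: counting 758 days back gives 1998-11-19.

1998-11-19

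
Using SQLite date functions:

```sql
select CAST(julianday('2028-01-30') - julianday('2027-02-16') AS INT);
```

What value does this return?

348

12 days remain in February 2027 after the 16th (28 − 16).
Full months from March 2027 through December 2027 contribute their day counts.
Then 30 days into January 2028.
Total: 12 + 31 + 30 + 31 + 30 + 31 + 31 + 30 + 31 + 30 + 31 + 30 = 348.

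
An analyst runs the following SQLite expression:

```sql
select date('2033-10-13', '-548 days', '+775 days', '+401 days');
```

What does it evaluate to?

Applying '-548 days' to 2033-10-13: counting 548 days back gives 2032-04-13.
Applying '+775 days' to 2032-04-13: counting 775 days forward gives 2034-05-28.
Applying '+401 days' to 2034-05-28: counting 401 days forward gives 2035-07-03.

2035-07-03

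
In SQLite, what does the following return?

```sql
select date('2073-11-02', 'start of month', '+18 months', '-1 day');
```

`start of month` rewinds 2073-11-02 to 2073-11-01.
Adding +18 months to 2073-11-01 gives 2075-05-01.
Going back 1 day from 2075-05-01 reaches 2075-04-30 (last day of April, 30 days).

2075-04-30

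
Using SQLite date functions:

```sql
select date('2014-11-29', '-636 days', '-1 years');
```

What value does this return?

2012-03-03

Applying '-636 days' to 2014-11-29: counting 636 days back gives 2013-03-03.
Adding -1 year to 2013-03-03 gives 2012-03-03.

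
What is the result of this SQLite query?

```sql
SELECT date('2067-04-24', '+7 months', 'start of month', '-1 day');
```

Adding +7 months to 2067-04-24 gives 2067-11-24.
`start of month` rewinds 2067-11-24 to 2067-11-01.
Going back 1 day from 2067-11-01 reaches 2067-10-31 (last day of October, 31 days).

2067-10-31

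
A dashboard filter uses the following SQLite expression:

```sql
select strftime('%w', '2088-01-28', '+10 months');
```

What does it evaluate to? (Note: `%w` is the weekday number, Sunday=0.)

First apply '+10 months': 2088-01-28 → 2088-11-28.
2088-11-28 is a Sunday; with Sunday=0 that is 0.

0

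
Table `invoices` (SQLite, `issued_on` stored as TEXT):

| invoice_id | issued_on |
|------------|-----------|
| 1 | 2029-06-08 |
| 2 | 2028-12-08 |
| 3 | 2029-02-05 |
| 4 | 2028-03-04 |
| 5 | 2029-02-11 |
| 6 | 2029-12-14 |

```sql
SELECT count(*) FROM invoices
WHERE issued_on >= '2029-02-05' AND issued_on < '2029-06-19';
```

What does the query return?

3

Rows in [2029-02-05, 2029-06-19): 2029-06-08, 2029-02-05, 2029-02-11 → 3 rows.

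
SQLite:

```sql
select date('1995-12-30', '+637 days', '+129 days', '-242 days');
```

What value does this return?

1997-06-06

Applying '+637 days' to 1995-12-30: counting 637 days forward gives 1997-09-27.
Applying '+129 days' to 1997-09-27: counting 129 days forward gives 1998-02-03.
Applying '-242 days' to 1998-02-03: counting 242 days back gives 1997-06-06.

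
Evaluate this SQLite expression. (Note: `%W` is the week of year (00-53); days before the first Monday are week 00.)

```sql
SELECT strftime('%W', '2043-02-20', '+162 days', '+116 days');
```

47

First apply '+162 days', '+116 days': 2043-02-20 → 2043-11-25.
2043-11-25 is a Wednesday. SQLite's %W counts Mondays since the year started; the result is 47.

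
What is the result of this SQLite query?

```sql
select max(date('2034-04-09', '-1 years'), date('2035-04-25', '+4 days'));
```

2035-04-29

date('2034-04-09', '-1 years') → 2033-04-09.
date('2035-04-25', '+4 days') → 2035-04-29.
Later of the two is 2035-04-29.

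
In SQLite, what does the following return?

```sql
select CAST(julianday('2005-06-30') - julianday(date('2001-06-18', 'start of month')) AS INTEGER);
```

1490

`start of month` rewinds 2001-06-18 to 2001-06-01.
29 days remain in June 2001 after the 1st (30 − 1).
Full months from July 2001 through May 2005 contribute their day counts.
Then 30 days into June 2005.
Total: 29 + 31 + 31 + 30 + 31 + 30 + 31 + 31 + 28 + 31 + 30 + 31 + 30 + 31 + 31 + 30 + 31 + 30 + 31 + 31 + 28 + 31 + 30 + 31 + 30 + 31 + 31 + 30 + 31 + 30 + 31 + 31 + 29 + 31 + 30 + 31 + 30 + 31 + 31 + 30 + 31 + 30 + 31 + 31 + 28 + 31 + 30 + 31 + 30 = 1490.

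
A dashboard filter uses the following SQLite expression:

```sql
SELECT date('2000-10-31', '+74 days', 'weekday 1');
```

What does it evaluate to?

Applying '+74 days' to 2000-10-31: counting 74 days forward gives 2001-01-13.
`weekday 1` advances to the next Monday; 2001-01-13 is a Saturday, so it moves forward to 2001-01-15.

2001-01-15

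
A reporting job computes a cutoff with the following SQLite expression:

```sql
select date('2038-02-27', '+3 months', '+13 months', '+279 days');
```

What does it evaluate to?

2040-04-01

Adding +3 months to 2038-02-27 gives 2038-05-27.
Adding +13 months to 2038-05-27 gives 2039-06-27.
Applying '+279 days' to 2039-06-27: counting 279 days forward gives 2040-04-01.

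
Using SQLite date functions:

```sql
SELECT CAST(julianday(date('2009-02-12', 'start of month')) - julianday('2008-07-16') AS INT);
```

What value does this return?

`start of month` rewinds 2009-02-12 to 2009-02-01.
15 days remain in July 2008 after the 16th (31 − 16).
Full months from August 2008 through January 2009 contribute their day counts.
Then 1 day into February 2009.
Total: 15 + 31 + 30 + 31 + 30 + 31 + 31 + 1 = 200.

200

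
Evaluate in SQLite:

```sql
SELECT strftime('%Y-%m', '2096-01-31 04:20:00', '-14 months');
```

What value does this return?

First apply '-14 months': 2096-01-31 04:20:00 → 2094-12-01 04:20:00.
`%Y-%m` extracts the year-month: 2094-12.

2094-12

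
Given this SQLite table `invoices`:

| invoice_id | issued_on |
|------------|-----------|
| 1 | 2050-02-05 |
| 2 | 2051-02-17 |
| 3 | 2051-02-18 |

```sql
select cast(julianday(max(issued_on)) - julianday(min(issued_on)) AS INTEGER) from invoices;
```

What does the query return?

378

MIN = 2050-02-05, MAX = 2051-02-18.
23 days remain in February 2050 after the 5th (28 − 5).
Full months from March 2050 through January 2051 contribute their day counts.
Then 18 days into February 2051.
Total: 23 + 31 + 30 + 31 + 30 + 31 + 31 + 30 + 31 + 30 + 31 + 31 + 18 = 378.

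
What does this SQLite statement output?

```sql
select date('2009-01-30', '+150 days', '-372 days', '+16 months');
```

2009-10-22

Applying '+150 days' to 2009-01-30: counting 150 days forward gives 2009-06-29.
Applying '-372 days' to 2009-06-29: counting 372 days back gives 2008-06-22.
Adding +16 months to 2008-06-22 gives 2009-10-22.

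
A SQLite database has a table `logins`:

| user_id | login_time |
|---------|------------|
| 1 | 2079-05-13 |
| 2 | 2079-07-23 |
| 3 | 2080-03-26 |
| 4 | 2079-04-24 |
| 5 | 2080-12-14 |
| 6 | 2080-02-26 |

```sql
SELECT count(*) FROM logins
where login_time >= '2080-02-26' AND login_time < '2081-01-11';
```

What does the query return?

3

Rows in [2080-02-26, 2081-01-11): 2080-03-26, 2080-12-14, 2080-02-26 → 3 rows.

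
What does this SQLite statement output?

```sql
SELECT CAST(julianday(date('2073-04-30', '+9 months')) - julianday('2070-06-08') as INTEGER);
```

1332

Adding +9 months to 2073-04-30 gives 2074-01-30.
22 days remain in June 2070 after the 8th (30 − 8).
Full months from July 2070 through December 2073 contribute their day counts.
Then 30 days into January 2074.
Total: 22 + 31 + 31 + 30 + 31 + 30 + 31 + 31 + 28 + 31 + 30 + 31 + 30 + 31 + 31 + 30 + 31 + 30 + 31 + 31 + 29 + 31 + 30 + 31 + 30 + 31 + 31 + 30 + 31 + 30 + 31 + 31 + 28 + 31 + 30 + 31 + 30 + 31 + 31 + 30 + 31 + 30 + 31 + 30 = 1332.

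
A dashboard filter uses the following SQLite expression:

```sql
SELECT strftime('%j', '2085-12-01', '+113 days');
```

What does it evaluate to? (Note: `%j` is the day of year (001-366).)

083

First apply '+113 days': 2085-12-01 → 2086-03-24.
Day-of-year for 2086-03-24: days since 2086-01-01 inclusive = 83, zero-padded to 083.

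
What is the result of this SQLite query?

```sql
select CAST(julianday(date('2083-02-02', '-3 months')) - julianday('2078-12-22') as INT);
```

Adding -3 months to 2083-02-02 gives 2082-11-02.
9 days remain in December 2078 after the 22nd (31 − 22).
Full months from January 2079 through October 2082 contribute their day counts.
Then 2 days into November 2082.
Total: 9 + 31 + 28 + 31 + 30 + 31 + 30 + 31 + 31 + 30 + 31 + 30 + 31 + 31 + 29 + 31 + 30 + 31 + 30 + 31 + 31 + 30 + 31 + 30 + 31 + 31 + 28 + 31 + 30 + 31 + 30 + 31 + 31 + 30 + 31 + 30 + 31 + 31 + 28 + 31 + 30 + 31 + 30 + 31 + 31 + 30 + 31 + 2 = 1411.

1411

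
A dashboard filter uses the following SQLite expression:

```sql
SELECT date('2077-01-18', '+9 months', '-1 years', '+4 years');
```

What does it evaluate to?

2080-10-18

Adding +9 months to 2077-01-18 gives 2077-10-18.
Adding -1 year to 2077-10-18 gives 2076-10-18.
Adding +4 years to 2076-10-18 gives 2080-10-18.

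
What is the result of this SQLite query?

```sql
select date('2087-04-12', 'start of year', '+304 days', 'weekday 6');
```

`start of year` rewinds 2087-04-12 to 2087-01-01.
Applying '+304 days' to 2087-01-01: counting 304 days forward gives 2087-11-01.
`weekday 6` advances to the next Saturday; 2087-11-01 is already a Saturday, so it stays at 2087-11-01.

2087-11-01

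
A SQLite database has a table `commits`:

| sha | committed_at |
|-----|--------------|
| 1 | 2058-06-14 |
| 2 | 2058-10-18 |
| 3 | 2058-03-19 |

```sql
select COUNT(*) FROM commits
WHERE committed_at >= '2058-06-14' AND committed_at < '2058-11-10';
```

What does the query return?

Rows in [2058-06-14, 2058-11-10): 2058-06-14, 2058-10-18 → 2 rows.

2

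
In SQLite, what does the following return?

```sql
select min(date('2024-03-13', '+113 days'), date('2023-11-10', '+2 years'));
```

date('2024-03-13', '+113 days') → 2024-07-04.
date('2023-11-10', '+2 years') → 2025-11-10.
Earlier of the two is 2024-07-04.

2024-07-04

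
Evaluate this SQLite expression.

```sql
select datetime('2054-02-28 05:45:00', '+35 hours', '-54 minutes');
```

+35 hours from 2054-02-28 05:45:00 is 2054-03-01 16:45:00 (crosses midnight).
-54 minutes from 2054-03-01 16:45:00 is 2054-03-01 15:51:00.

2054-03-01 15:51:00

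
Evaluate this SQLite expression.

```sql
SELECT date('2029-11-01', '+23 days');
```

Advancing 23 more days within November lands on 2029-11-24.

2029-11-24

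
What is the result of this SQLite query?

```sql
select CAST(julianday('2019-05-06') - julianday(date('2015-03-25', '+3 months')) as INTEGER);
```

1411

Adding +3 months to 2015-03-25 gives 2015-06-25.
5 days remain in June 2015 after the 25th (30 − 25).
Full months from July 2015 through April 2019 contribute their day counts.
Then 6 days into May 2019.
Total: 5 + 31 + 31 + 30 + 31 + 30 + 31 + 31 + 29 + 31 + 30 + 31 + 30 + 31 + 31 + 30 + 31 + 30 + 31 + 31 + 28 + 31 + 30 + 31 + 30 + 31 + 31 + 30 + 31 + 30 + 31 + 31 + 28 + 31 + 30 + 31 + 30 + 31 + 31 + 30 + 31 + 30 + 31 + 31 + 28 + 31 + 30 + 6 = 1411.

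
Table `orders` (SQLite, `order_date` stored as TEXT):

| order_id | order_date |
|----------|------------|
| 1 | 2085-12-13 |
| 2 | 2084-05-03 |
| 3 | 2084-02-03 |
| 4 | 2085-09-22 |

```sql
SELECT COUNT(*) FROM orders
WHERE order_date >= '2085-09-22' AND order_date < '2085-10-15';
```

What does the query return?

1

Rows in [2085-09-22, 2085-10-15): 2085-09-22 → 1 row.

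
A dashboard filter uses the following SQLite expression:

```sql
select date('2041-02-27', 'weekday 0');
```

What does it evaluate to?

`weekday 0` advances to the next Sunday; 2041-02-27 is a Wednesday, so it moves forward to 2041-03-03.

2041-03-03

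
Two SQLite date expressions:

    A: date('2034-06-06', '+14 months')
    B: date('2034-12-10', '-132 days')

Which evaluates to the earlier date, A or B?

A = 2035-08-06.
B = 2034-07-31.
B is earlier.

B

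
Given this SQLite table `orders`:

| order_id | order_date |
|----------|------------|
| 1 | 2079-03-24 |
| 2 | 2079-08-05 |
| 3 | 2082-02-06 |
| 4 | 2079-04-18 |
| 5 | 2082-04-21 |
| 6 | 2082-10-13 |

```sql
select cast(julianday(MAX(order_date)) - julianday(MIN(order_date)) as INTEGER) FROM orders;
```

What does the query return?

MIN = 2079-03-24, MAX = 2082-10-13.
7 days remain in March 2079 after the 24th (31 − 24).
Full months from April 2079 through September 2082 contribute their day counts.
Then 13 days into October 2082.
Total: 7 + 30 + 31 + 30 + 31 + 31 + 30 + 31 + 30 + 31 + 31 + 29 + 31 + 30 + 31 + 30 + 31 + 31 + 30 + 31 + 30 + 31 + 31 + 28 + 31 + 30 + 31 + 30 + 31 + 31 + 30 + 31 + 30 + 31 + 31 + 28 + 31 + 30 + 31 + 30 + 31 + 31 + 30 + 13 = 1299.

1299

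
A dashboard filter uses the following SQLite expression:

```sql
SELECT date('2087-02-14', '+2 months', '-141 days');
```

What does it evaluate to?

Adding +2 months to 2087-02-14 gives 2087-04-14.
Applying '-141 days' to 2087-04-14: counting 141 days back gives 2086-11-24.

2086-11-24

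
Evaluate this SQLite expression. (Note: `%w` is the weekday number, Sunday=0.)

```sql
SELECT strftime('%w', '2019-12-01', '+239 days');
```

First apply '+239 days': 2019-12-01 → 2020-07-27.
2020-07-27 is a Monday; with Sunday=0 that is 1.

1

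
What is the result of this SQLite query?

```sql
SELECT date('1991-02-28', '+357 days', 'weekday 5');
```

Applying '+357 days' to 1991-02-28: counting 357 days forward gives 1992-02-20.
`weekday 5` advances to the next Friday; 1992-02-20 is a Thursday, so it moves forward to 1992-02-21.

1992-02-21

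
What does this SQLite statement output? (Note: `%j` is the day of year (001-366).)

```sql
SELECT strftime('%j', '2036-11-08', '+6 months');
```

First apply '+6 months': 2036-11-08 → 2037-05-08.
Day-of-year for 2037-05-08: days since 2037-01-01 inclusive = 128, zero-padded to 128.

128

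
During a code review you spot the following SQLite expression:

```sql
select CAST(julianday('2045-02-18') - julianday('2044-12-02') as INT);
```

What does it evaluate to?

29 days remain in December 2044 after the 2nd (31 − 2).
January 2045: 31 days.
Then 18 days into February 2045.
Total: 29 + 31 + 18 = 78.

78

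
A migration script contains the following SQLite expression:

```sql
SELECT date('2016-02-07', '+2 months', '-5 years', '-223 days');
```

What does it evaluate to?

Adding +2 months to 2016-02-07 gives 2016-04-07.
Adding -5 years to 2016-04-07 gives 2011-04-07.
Applying '-223 days' to 2011-04-07: counting 223 days back gives 2010-08-27.

2010-08-27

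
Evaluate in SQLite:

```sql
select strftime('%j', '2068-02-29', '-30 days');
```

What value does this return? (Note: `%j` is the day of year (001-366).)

First apply '-30 days': 2068-02-29 → 2068-01-30.
Day-of-year for 2068-01-30: days since 2068-01-01 inclusive = 30, zero-padded to 030.

030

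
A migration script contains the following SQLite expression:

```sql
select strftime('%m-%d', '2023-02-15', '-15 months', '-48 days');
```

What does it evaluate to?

09-28

First apply '-15 months', '-48 days': 2023-02-15 → 2021-09-28.
`%m-%d` extracts the month-day: 09-28.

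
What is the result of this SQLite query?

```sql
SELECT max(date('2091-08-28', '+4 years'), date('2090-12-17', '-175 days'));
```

2095-08-28

date('2091-08-28', '+4 years') → 2095-08-28.
date('2090-12-17', '-175 days') → 2090-06-25.
Later of the two is 2095-08-28.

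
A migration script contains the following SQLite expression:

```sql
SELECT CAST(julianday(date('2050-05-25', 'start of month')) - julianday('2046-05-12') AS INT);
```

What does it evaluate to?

1450

`start of month` rewinds 2050-05-25 to 2050-05-01.
19 days remain in May 2046 after the 12th (31 − 12).
Full months from June 2046 through April 2050 contribute their day counts.
Then 1 day into May 2050.
Total: 19 + 30 + 31 + 31 + 30 + 31 + 30 + 31 + 31 + 28 + 31 + 30 + 31 + 30 + 31 + 31 + 30 + 31 + 30 + 31 + 31 + 29 + 31 + 30 + 31 + 30 + 31 + 31 + 30 + 31 + 30 + 31 + 31 + 28 + 31 + 30 + 31 + 30 + 31 + 31 + 30 + 31 + 30 + 31 + 31 + 28 + 31 + 30 + 1 = 1450.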